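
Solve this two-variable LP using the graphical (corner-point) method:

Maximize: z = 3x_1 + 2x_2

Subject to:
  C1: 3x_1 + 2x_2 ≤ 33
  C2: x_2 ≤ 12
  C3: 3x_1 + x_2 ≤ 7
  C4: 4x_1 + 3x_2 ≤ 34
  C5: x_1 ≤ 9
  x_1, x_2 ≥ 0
x_1 = 0, x_2 = 7, z = 14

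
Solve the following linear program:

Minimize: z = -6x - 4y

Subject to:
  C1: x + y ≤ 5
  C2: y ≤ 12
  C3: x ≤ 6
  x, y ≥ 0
x = 5, y = 0, z = -30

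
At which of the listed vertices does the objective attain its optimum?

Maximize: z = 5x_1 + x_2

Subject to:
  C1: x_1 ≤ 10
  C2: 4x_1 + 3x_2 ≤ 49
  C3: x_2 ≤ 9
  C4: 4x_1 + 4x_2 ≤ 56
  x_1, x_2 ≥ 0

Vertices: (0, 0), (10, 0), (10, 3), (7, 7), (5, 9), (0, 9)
Evaluating z = 5x_1 + x_2 at each vertex:
  (0, 0): z = 0
  (10, 0): z = 50
  (10, 3): z = 53
  (7, 7): z = 42
  (5, 9): z = 34
  (0, 9): z = 9

The largest value is z = 53, attained at (10, 3).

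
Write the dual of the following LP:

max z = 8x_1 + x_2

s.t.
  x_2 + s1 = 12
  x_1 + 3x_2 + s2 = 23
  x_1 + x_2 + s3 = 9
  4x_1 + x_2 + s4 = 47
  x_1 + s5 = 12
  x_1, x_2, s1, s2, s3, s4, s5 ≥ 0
Minimize: z = 12y1 + 23y2 + 9y3 + 47y4 + 12y5

Subject to:
  C1: -y2 - y3 - 4y4 - y5 ≤ -8
  C2: -y1 - 3y2 - y3 - y4 ≤ -1
  y1, y2, y3, y4, y5 ≥ 0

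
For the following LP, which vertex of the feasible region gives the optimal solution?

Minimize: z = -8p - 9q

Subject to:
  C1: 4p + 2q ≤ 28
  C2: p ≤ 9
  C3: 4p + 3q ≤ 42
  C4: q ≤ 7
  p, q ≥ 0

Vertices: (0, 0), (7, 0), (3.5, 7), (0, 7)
(3.5, 7) with z = -91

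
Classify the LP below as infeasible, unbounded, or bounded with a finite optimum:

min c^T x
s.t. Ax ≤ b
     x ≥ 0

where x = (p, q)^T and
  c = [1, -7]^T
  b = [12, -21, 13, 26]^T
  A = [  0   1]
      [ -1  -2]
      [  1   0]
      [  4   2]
The point (0, 12) satisfies every constraint, so the LP is feasible; the constraints give p ≤ 13 and q ≤ 12, which with p, q ≥ 0 keep the feasible region inside a bounded box. A feasible, bounded LP attains a finite optimum at a vertex.

Evaluating z = p - 7q at each vertex:
  (0, 10.5): z = -73.5
  (1.667, 9.667): z = -66
  (0.5, 12): z = -83.5
  (0, 12): z = -84

Feasible with finite optimum z* = -84 at (0, 12).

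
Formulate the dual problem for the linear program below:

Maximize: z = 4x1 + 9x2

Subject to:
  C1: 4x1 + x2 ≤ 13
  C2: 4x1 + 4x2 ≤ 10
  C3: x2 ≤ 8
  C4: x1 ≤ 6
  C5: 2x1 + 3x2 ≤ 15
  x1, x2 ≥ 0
Minimize: z = 13y1 + 10y2 + 8y3 + 6y4 + 15y5

Subject to:
  C1: -4y1 - 4y2 - y4 - 2y5 ≤ -4
  C2: -y1 - 4y2 - y3 - 3y5 ≤ -9
  y1, y2, y3, y4, y5 ≥ 0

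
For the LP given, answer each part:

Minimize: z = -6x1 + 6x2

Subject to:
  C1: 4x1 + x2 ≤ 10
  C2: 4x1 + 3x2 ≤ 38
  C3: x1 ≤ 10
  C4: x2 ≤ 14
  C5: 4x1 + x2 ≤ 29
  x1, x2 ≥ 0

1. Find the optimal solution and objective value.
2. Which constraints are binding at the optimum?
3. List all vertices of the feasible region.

1. x1 = 2.5, x2 = 0, z = -15
2. C1, x2 ≥ 0
3. (0, 0), (2.5, 0), (0, 10)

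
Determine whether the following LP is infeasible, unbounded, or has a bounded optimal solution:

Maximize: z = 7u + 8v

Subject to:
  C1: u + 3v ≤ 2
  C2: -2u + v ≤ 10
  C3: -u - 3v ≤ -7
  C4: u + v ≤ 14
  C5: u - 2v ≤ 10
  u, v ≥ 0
C1 requires u + 3v ≤ 2, while C3 (-u - 3v ≤ -7) is equivalent to u + 3v ≥ 7. Together they would need 7 ≤ u + 3v ≤ 2, which is impossible since 7 > 2. No point satisfies all constraints.

Infeasible: no point satisfies all constraints simultaneously.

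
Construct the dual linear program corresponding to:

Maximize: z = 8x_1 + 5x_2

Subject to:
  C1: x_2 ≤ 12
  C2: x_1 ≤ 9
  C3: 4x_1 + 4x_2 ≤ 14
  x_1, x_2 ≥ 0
Minimize: z = 12y1 + 9y2 + 14y3

Subject to:
  C1: -y2 - 4y3 ≤ -8
  C2: -y1 - 4y3 ≤ -5
  y1, y2, y3 ≥ 0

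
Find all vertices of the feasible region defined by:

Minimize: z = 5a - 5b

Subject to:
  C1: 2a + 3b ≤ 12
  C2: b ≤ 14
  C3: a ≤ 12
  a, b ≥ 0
Each vertex is the intersection of two constraint boundaries that also satisfies all remaining constraints:
  a = 0 and b = 0 → (0, 0)
  2a + 3b = 12 and b = 0 → (6, 0)
  2a + 3b = 12 and a = 0 → (0, 4)

Vertices: (0, 0), (6, 0), (0, 4)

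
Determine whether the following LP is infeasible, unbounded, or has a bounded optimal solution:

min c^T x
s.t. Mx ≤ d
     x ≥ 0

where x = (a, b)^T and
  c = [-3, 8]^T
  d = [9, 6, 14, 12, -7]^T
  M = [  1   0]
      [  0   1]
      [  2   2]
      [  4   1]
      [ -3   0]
The point (3, 0) satisfies every constraint, so the LP is feasible; the constraints give a ≤ 9 and b ≤ 6, which with a, b ≥ 0 keep the feasible region inside a bounded box. A feasible, bounded LP attains a finite optimum at a vertex.

Evaluating z = -3a + 8b at each vertex:
  (2.333, 0): z = -7
  (3, 0): z = -9
  (2.333, 2.667): z = 14.33

The LP has an optimal solution: (3, 0) with z = -9.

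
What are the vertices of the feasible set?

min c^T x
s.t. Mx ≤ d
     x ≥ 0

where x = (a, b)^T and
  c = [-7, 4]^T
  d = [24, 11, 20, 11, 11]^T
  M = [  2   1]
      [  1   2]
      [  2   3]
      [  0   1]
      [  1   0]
Each vertex is the intersection of two constraint boundaries that also satisfies all remaining constraints:
  a = 0 and b = 0 → (0, 0)
  2a + 3b = 20 and b = 0 → (10, 0)
  a + 2b = 11 and 2a + 3b = 20 → (7, 2)
  a + 2b = 11 and a = 0 → (0, 5.5)

Vertices: (0, 0), (10, 0), (7, 2), (0, 5.5)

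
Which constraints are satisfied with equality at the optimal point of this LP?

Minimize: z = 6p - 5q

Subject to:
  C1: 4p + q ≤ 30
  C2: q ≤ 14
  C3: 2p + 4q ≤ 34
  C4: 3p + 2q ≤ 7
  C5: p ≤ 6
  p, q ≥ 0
Optimal: p = 0, q = 3.5
Slack at optimum:
  C1: slack = 26.5
  C2: slack = 10.5
  C3: slack = 20
  C4: slack = 0 (binding)
  C5: slack = 6
  p ≥ 0: p = 0 (binding)
  q ≥ 0: q = 3.5
Binding constraints: C4, p ≥ 0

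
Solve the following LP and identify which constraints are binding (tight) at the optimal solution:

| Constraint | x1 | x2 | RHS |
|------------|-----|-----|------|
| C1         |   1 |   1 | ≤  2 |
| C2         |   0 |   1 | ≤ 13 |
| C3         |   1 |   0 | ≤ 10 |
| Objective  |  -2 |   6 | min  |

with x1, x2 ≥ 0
Optimal: x1 = 2, x2 = 0
Slack at optimum:
  C1: slack = 0 (binding)
  C2: slack = 13
  C3: slack = 8
  x1 ≥ 0: x1 = 2
  x2 ≥ 0: x2 = 0 (binding)
Binding constraints: C1, x2 ≥ 0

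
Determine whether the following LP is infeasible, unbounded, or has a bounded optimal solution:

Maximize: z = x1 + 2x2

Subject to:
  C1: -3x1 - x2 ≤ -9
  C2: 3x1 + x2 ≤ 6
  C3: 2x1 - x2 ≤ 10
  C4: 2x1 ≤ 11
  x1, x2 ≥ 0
C2 requires 3x1 + x2 ≤ 6, while C1 (-3x1 - x2 ≤ -9) is equivalent to 3x1 + x2 ≥ 9. Together they would need 9 ≤ 3x1 + x2 ≤ 6, which is impossible since 9 > 6. No point satisfies all constraints.

Infeasible — the constraint set is empty.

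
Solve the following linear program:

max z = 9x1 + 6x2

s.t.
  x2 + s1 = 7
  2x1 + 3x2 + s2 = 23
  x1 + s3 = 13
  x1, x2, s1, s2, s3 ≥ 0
x1 = 11.5, x2 = 0, z = 103.5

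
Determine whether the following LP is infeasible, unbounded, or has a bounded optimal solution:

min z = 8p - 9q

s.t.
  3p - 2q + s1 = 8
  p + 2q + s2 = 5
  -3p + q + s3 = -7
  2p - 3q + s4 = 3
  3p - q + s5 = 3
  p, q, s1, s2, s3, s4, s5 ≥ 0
The row 3p - q + s5 = 3 with s5 ≥ 0 requires 3p - q ≤ 3, while the row -3p + q + s3 = -7 with s3 ≥ 0 is equivalent to 3p - q ≥ 7. Together they would need 7 ≤ 3p - q ≤ 3, which is impossible since 7 > 3. No point satisfies all constraints.

Infeasible: no point satisfies all constraints simultaneously.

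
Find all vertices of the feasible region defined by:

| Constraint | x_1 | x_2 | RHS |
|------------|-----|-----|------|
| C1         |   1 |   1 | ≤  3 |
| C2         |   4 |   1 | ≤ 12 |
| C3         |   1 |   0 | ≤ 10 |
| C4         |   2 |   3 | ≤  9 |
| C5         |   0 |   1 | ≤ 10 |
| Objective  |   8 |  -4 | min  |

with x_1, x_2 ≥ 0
Each vertex is the intersection of two constraint boundaries that also satisfies all remaining constraints:
  x_1 = 0 and x_2 = 0 → (0, 0)
  x_1 + x_2 = 3 and 4x_1 + x_2 = 12 → (3, 0)
  x_1 + x_2 = 3 and 2x_1 + 3x_2 = 9 → (0, 3)

Vertices: (0, 0), (3, 0), (0, 3)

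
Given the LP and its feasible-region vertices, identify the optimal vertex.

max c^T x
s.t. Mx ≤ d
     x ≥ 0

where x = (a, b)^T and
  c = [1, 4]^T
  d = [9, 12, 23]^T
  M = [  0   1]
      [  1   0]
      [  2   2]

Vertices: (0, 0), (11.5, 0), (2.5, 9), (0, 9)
(2.5, 9) with z = 38.5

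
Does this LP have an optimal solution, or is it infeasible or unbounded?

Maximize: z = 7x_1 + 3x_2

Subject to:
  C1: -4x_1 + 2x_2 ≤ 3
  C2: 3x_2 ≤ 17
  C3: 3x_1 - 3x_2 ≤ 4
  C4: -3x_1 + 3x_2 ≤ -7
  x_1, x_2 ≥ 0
C3 requires 3x_1 - 3x_2 ≤ 4, while C4 (-3x_1 + 3x_2 ≤ -7) is equivalent to 3x_1 - 3x_2 ≥ 7. Together they would need 7 ≤ 3x_1 - 3x_2 ≤ 4, which is impossible since 7 > 4. No point satisfies all constraints.

Infeasible — the constraint set is empty.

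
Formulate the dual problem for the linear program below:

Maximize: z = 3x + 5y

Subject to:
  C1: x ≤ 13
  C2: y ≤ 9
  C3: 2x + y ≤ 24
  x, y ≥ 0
Minimize: z = 13y1 + 9y2 + 24y3

Subject to:
  C1: -y1 - 2y3 ≤ -3
  C2: -y2 - y3 ≤ -5
  y1, y2, y3 ≥ 0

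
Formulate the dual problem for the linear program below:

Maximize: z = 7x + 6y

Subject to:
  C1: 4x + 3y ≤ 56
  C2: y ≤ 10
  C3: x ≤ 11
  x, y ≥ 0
Minimize: z = 56y1 + 10y2 + 11y3

Subject to:
  C1: -4y1 - y3 ≤ -7
  C2: -3y1 - y2 ≤ -6
  y1, y2, y3 ≥ 0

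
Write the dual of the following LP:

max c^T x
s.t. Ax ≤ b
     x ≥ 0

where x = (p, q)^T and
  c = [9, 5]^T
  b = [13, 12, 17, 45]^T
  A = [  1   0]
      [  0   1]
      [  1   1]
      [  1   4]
Minimize: z = 13y1 + 12y2 + 17y3 + 45y4

Subject to:
  C1: -y1 - y3 - y4 ≤ -9
  C2: -y2 - y3 - 4y4 ≤ -5
  y1, y2, y3, y4 ≥ 0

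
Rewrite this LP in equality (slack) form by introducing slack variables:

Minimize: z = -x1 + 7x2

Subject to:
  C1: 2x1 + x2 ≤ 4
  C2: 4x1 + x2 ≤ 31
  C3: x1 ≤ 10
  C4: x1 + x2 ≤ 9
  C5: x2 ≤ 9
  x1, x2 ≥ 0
min z = -x1 + 7x2

s.t.
  2x1 + x2 + s1 = 4
  4x1 + x2 + s2 = 31
  x1 + s3 = 10
  x1 + x2 + s4 = 9
  x2 + s5 = 9
  x1, x2, s1, s2, s3, s4, s5 ≥ 0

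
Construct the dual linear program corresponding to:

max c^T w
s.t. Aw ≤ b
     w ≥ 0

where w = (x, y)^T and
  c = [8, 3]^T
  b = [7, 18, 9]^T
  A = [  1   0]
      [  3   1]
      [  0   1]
Minimize: z = 7y1 + 18y2 + 9y3

Subject to:
  C1: -y1 - 3y2 ≤ -8
  C2: -y2 - y3 ≤ -3
  y1, y2, y3 ≥ 0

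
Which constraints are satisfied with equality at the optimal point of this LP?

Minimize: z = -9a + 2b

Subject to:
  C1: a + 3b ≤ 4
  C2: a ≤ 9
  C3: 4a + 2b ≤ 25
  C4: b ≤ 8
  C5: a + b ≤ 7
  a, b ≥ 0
Optimal: a = 4, b = 0
Slack at optimum:
  C1: slack = 0 (binding)
  C2: slack = 5
  C3: slack = 9
  C4: slack = 8
  C5: slack = 3
  a ≥ 0: a = 4
  b ≥ 0: b = 0 (binding)
Binding constraints: C1, b ≥ 0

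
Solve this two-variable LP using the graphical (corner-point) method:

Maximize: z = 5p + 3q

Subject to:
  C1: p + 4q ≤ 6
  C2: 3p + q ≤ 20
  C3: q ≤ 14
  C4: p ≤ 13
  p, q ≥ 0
Each vertex is the intersection of two constraint boundaries that also satisfies all remaining constraints:
  p = 0 and q = 0 → (0, 0)
  p + 4q = 6 and q = 0 → (6, 0)
  p + 4q = 6 and p = 0 → (0, 1.5)

Evaluating z = 5p + 3q at each vertex:
  (0, 0): z = 0
  (6, 0): z = 30
  (0, 1.5): z = 4.5

The maximum is at (6, 0) with z = 30.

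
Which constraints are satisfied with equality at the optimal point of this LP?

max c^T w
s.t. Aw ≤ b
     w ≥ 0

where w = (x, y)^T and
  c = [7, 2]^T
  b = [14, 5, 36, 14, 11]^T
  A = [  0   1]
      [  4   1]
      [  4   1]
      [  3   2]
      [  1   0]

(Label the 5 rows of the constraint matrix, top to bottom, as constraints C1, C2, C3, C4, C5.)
Optimal: x = 0, y = 5
Binding: C2, x ≥ 0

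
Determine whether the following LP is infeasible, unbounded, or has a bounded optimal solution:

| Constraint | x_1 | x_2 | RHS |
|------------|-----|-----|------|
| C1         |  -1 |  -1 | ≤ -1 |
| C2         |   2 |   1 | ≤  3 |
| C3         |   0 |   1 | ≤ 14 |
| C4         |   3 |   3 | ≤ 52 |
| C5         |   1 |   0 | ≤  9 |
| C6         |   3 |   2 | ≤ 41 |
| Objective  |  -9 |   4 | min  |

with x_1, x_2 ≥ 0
The point (1.5, 0) satisfies every constraint, so the LP is feasible; the constraints give x_1 ≤ 9 and x_2 ≤ 14, which with x_1, x_2 ≥ 0 keep the feasible region inside a bounded box. A feasible, bounded LP attains a finite optimum at a vertex.

Evaluating z = -9x_1 + 4x_2 at each vertex:
  (1, 0): z = -9
  (1.5, 0): z = -13.5
  (0, 3): z = 12
  (0, 1): z = 4

Bounded optimum: z* = -13.5 at (1.5, 0).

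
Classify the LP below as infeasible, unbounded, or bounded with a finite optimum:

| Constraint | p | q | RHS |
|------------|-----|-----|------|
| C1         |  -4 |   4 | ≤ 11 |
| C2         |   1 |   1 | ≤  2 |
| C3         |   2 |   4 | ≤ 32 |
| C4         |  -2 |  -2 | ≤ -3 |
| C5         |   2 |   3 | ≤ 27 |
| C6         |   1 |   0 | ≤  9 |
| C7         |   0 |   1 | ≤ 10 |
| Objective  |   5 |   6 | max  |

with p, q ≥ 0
The point (0, 2) satisfies every constraint, so the LP is feasible; the constraints give p ≤ 9 and q ≤ 10, which with p, q ≥ 0 keep the feasible region inside a bounded box. A feasible, bounded LP attains a finite optimum at a vertex.

Evaluating z = 5p + 6q at each vertex:
  (1.5, 0): z = 7.5
  (2, 0): z = 10
  (0, 2): z = 12
  (0, 1.5): z = 9

Bounded optimum: z* = 12 at (0, 2).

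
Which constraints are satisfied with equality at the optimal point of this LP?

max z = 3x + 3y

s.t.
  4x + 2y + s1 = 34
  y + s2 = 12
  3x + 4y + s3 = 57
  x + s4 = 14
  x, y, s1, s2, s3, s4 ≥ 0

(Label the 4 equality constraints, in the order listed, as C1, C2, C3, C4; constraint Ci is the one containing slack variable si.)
Optimal: x = 2.5, y = 12
Slack at optimum:
  C1: slack = 0 (binding)
  C2: slack = 0 (binding)
  C3: slack = 1.5
  C4: slack = 11.5
  x ≥ 0: x = 2.5
  y ≥ 0: y = 12
Binding constraints: C1, C2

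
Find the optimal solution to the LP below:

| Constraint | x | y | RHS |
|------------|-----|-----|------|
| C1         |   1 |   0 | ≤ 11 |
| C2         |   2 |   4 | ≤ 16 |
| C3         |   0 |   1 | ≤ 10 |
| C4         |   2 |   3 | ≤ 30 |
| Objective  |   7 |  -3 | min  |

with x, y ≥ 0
Each vertex is the intersection of two constraint boundaries that also satisfies all remaining constraints:
  x = 0 and y = 0 → (0, 0)
  2x + 4y = 16 and y = 0 → (8, 0)
  2x + 4y = 16 and x = 0 → (0, 4)

Evaluating z = 7x - 3y at each vertex:
  (0, 0): z = 0
  (8, 0): z = 56
  (0, 4): z = -12

The minimum is at (0, 4) with z = -12.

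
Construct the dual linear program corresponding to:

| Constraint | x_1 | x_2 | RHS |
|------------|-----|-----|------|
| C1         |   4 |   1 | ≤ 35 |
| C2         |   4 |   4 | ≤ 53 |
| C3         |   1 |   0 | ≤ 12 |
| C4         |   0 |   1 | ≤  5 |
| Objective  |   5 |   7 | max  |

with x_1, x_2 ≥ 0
Minimize: z = 35y1 + 53y2 + 12y3 + 5y4

Subject to:
  C1: -4y1 - 4y2 - y3 ≤ -5
  C2: -y1 - 4y2 - y4 ≤ -7
  y1, y2, y3, y4 ≥ 0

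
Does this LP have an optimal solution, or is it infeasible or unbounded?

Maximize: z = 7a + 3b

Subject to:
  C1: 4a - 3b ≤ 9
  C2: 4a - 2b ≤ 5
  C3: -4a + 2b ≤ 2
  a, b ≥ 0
Feasible point: (0, 0) satisfies every constraint, so the LP is feasible.
Direction d = (1, 2): for each constraint row a, a·d ≤ 0 —
  (4)(1) + (-3)(2) = -2 ≤ 0
  (4)(1) + (-2)(2) = 0 ≤ 0
  (-4)(1) + (2)(2) = 0 ≤ 0
and d ≥ 0, so (0, 0) + t·d stays feasible for every t ≥ 0. Along this ray z = 7a + 3b changes by 13 per unit t, so z → +∞.

The LP is unbounded; z can be made arbitrarily large.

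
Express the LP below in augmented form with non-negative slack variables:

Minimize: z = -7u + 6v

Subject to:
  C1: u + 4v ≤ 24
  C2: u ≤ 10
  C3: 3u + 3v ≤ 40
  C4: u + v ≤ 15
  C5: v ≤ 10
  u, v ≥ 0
min z = -7u + 6v

s.t.
  u + 4v + s1 = 24
  u + s2 = 10
  3u + 3v + s3 = 40
  u + v + s4 = 15
  v + s5 = 10
  u, v, s1, s2, s3, s4, s5 ≥ 0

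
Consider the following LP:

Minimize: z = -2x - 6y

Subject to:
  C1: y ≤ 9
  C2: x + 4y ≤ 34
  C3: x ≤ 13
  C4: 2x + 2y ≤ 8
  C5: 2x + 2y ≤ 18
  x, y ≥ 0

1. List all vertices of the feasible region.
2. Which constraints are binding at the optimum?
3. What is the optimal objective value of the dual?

1. (0, 0), (4, 0), (0, 4)
2. C4, x ≥ 0
3. -24 (by strong duality, equal to the primal optimum)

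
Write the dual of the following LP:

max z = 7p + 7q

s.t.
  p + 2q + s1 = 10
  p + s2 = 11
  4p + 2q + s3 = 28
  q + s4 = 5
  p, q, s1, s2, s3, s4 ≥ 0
Minimize: z = 10y1 + 11y2 + 28y3 + 5y4

Subject to:
  C1: -y1 - y2 - 4y3 ≤ -7
  C2: -2y1 - 2y3 - y4 ≤ -7
  y1, y2, y3, y4 ≥ 0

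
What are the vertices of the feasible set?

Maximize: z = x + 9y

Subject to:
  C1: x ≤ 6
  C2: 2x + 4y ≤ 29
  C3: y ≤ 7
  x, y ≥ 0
Each vertex is the intersection of two constraint boundaries that also satisfies all remaining constraints:
  x = 0 and y = 0 → (0, 0)
  x = 6 and y = 0 → (6, 0)
  x = 6 and 2x + 4y = 29 → (6, 4.25)
  2x + 4y = 29 and y = 7 → (0.5, 7)
  y = 7 and x = 0 → (0, 7)

Vertices: (0, 0), (6, 0), (6, 4.25), (0.5, 7), (0, 7)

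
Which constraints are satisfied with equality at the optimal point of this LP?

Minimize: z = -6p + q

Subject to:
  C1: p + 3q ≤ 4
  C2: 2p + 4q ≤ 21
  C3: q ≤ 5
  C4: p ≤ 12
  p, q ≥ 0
Optimal: p = 4, q = 0
Slack at optimum:
  C1: slack = 0 (binding)
  C2: slack = 13
  C3: slack = 5
  C4: slack = 8
  p ≥ 0: p = 4
  q ≥ 0: q = 0 (binding)
Binding constraints: C1, q ≥ 0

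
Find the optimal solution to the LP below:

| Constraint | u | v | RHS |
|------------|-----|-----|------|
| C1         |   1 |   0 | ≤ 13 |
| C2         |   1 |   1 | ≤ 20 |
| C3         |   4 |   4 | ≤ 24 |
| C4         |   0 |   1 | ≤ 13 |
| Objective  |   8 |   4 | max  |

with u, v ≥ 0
Each vertex is the intersection of two constraint boundaries that also satisfies all remaining constraints:
  u = 0 and v = 0 → (0, 0)
  4u + 4v = 24 and v = 0 → (6, 0)
  4u + 4v = 24 and u = 0 → (0, 6)

Evaluating z = 8u + 4v at each vertex:
  (0, 0): z = 0
  (6, 0): z = 48
  (0, 6): z = 24

The maximum is at (6, 0) with z = 48.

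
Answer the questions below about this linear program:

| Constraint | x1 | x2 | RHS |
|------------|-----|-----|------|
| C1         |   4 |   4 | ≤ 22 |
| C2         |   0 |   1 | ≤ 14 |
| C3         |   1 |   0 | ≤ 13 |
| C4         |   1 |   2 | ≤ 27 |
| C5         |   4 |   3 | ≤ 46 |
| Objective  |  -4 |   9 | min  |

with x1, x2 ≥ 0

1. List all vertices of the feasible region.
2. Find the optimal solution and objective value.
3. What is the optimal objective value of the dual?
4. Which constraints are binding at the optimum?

1. (0, 0), (5.5, 0), (0, 5.5)
2. x1 = 5.5, x2 = 0, z = -22
3. -22 (by strong duality, equal to the primal optimum)
4. C1, x2 ≥ 0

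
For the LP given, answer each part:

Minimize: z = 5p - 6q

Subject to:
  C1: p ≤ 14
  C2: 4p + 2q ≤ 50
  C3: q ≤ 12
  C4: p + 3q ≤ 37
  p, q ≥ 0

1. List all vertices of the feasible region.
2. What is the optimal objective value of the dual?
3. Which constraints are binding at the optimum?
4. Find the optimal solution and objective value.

1. (0, 0), (12.5, 0), (7.6, 9.8), (1, 12), (0, 12)
2. -72 (by strong duality, equal to the primal optimum)
3. C3, p ≥ 0
4. p = 0, q = 12, z = -72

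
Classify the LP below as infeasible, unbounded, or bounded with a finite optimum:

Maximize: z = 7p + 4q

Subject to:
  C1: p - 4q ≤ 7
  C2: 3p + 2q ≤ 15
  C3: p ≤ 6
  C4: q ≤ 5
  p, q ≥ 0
The point (5, 0) satisfies every constraint, so the LP is feasible; the constraints give p ≤ 6 and q ≤ 5, which with p, q ≥ 0 keep the feasible region inside a bounded box. A feasible, bounded LP attains a finite optimum at a vertex.

Evaluating z = 7p + 4q at each vertex:
  (0, 0): z = 0
  (5, 0): z = 35
  (1.667, 5): z = 31.67
  (0, 5): z = 20

Bounded optimum: z* = 35 at (5, 0).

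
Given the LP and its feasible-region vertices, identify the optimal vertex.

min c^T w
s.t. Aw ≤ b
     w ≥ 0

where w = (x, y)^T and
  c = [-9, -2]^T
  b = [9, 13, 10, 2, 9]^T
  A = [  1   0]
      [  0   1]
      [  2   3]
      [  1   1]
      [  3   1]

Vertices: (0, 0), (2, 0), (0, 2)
Evaluating z = -9x - 2y at each vertex:
  (0, 0): z = 0
  (2, 0): z = -18
  (0, 2): z = -4

The smallest value is z = -18, attained at (2, 0).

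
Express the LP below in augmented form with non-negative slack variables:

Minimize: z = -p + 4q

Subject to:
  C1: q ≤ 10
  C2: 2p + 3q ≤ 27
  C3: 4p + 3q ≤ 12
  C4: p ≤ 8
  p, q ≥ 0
min z = -p + 4q

s.t.
  q + s1 = 10
  2p + 3q + s2 = 27
  4p + 3q + s3 = 12
  p + s4 = 8
  p, q, s1, s2, s3, s4 ≥ 0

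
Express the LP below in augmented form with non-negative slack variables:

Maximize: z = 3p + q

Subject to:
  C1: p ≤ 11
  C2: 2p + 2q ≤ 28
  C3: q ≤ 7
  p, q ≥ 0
max z = 3p + q

s.t.
  p + s1 = 11
  2p + 2q + s2 = 28
  q + s3 = 7
  p, q, s1, s2, s3 ≥ 0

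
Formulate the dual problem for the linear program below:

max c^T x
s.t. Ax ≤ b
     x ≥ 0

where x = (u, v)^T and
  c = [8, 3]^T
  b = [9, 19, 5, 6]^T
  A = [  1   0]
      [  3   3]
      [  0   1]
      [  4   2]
Minimize: z = 9y1 + 19y2 + 5y3 + 6y4

Subject to:
  C1: -y1 - 3y2 - 4y4 ≤ -8
  C2: -3y2 - y3 - 2y4 ≤ -3
  y1, y2, y3, y4 ≥ 0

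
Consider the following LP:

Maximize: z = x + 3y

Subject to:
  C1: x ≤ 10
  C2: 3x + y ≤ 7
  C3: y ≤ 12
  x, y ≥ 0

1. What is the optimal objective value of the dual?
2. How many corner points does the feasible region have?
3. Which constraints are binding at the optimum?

1. 21 (by strong duality, equal to the primal optimum)
2. 3
3. C2, x ≥ 0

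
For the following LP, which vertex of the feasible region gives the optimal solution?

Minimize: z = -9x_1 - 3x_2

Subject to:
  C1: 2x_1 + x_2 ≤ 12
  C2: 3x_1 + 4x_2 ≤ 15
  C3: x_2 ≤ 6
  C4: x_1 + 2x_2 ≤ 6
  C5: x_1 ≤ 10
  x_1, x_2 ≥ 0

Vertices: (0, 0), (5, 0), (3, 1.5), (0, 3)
(5, 0) with z = -45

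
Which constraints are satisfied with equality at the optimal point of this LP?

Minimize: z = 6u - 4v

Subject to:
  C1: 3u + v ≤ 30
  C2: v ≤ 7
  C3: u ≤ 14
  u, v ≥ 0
Optimal: u = 0, v = 7
Slack at optimum:
  C1: slack = 23
  C2: slack = 0 (binding)
  C3: slack = 14
  u ≥ 0: u = 0 (binding)
  v ≥ 0: v = 7
Binding constraints: C2, u ≥ 0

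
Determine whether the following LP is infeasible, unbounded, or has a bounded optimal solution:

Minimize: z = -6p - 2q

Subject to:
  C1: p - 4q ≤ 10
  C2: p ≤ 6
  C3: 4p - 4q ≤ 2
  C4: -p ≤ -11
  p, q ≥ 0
C2 requires p ≤ 6, while C4 (-p ≤ -11) is equivalent to p ≥ 11. Together they would need 11 ≤ p ≤ 6, which is impossible since 11 > 6. No point satisfies all constraints.

Infeasible: no point satisfies all constraints simultaneously.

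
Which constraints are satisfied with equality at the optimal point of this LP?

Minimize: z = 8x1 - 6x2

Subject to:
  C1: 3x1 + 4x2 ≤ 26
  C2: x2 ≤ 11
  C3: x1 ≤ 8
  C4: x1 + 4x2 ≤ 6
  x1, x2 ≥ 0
Optimal: x1 = 0, x2 = 1.5
Slack at optimum:
  C1: slack = 20
  C2: slack = 9.5
  C3: slack = 8
  C4: slack = 0 (binding)
  x1 ≥ 0: x1 = 0 (binding)
  x2 ≥ 0: x2 = 1.5
Binding constraints: C4, x1 ≥ 0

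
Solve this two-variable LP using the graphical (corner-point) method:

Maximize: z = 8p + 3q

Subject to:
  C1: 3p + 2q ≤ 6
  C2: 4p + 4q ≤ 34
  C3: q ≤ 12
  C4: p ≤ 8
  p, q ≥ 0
p = 2, q = 0, z = 16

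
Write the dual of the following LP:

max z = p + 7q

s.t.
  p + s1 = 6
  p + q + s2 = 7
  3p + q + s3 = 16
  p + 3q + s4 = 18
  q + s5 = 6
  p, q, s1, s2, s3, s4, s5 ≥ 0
Minimize: z = 6y1 + 7y2 + 16y3 + 18y4 + 6y5

Subject to:
  C1: -y1 - y2 - 3y3 - y4 ≤ -1
  C2: -y2 - y3 - 3y4 - y5 ≤ -7
  y1, y2, y3, y4, y5 ≥ 0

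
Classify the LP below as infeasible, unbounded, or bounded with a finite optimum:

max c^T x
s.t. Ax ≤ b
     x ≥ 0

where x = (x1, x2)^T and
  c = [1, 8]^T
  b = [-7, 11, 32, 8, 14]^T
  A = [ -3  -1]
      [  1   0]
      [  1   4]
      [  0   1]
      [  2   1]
The point (0, 8) satisfies every constraint, so the LP is feasible; the constraints give x1 ≤ 11 and x2 ≤ 8, which with x1, x2 ≥ 0 keep the feasible region inside a bounded box. A feasible, bounded LP attains a finite optimum at a vertex.

Feasible with finite optimum z* = 64 at (0, 8).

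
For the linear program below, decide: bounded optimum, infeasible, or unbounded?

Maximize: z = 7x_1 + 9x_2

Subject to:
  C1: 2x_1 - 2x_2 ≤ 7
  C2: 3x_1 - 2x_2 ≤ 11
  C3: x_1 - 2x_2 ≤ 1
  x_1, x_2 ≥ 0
Feasible point: (0, 0) satisfies every constraint, so the LP is feasible.
Direction d = (0, 1): for each constraint row a, a·d ≤ 0 —
  (2)(0) + (-2)(1) = -2 ≤ 0
  (3)(0) + (-2)(1) = -2 ≤ 0
  (1)(0) + (-2)(1) = -2 ≤ 0
and d ≥ 0, so (0, 0) + t·d stays feasible for every t ≥ 0. Along this ray z = 7x_1 + 9x_2 changes by 9 per unit t, so z → +∞.

Unbounded: there is a feasible ray along which z → +∞.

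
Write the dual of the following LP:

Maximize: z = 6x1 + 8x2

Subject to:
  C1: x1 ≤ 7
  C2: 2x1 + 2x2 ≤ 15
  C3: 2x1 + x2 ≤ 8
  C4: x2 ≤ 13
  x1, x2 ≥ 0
Minimize: z = 7y1 + 15y2 + 8y3 + 13y4

Subject to:
  C1: -y1 - 2y2 - 2y3 ≤ -6
  C2: -2y2 - y3 - y4 ≤ -8
  y1, y2, y3, y4 ≥ 0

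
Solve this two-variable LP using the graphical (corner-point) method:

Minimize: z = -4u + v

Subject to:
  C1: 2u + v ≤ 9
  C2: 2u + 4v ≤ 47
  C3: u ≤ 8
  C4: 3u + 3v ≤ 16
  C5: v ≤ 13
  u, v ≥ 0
u = 4.5, v = 0, z = -18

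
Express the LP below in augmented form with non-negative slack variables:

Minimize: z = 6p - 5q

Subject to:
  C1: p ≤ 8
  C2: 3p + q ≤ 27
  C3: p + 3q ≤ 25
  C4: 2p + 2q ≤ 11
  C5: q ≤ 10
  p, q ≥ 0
min z = 6p - 5q

s.t.
  p + s1 = 8
  3p + q + s2 = 27
  p + 3q + s3 = 25
  2p + 2q + s4 = 11
  q + s5 = 10
  p, q, s1, s2, s3, s4, s5 ≥ 0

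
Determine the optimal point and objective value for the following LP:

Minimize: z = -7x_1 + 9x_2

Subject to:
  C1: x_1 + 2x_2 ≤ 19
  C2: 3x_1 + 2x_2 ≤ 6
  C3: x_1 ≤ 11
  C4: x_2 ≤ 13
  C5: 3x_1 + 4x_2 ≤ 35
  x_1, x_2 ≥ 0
Each vertex is the intersection of two constraint boundaries that also satisfies all remaining constraints:
  x_1 = 0 and x_2 = 0 → (0, 0)
  3x_1 + 2x_2 = 6 and x_2 = 0 → (2, 0)
  3x_1 + 2x_2 = 6 and x_1 = 0 → (0, 3)

Evaluating z = -7x_1 + 9x_2 at each vertex:
  (0, 0): z = 0
  (2, 0): z = -14
  (0, 3): z = 27

The minimum is at (2, 0) with z = -14.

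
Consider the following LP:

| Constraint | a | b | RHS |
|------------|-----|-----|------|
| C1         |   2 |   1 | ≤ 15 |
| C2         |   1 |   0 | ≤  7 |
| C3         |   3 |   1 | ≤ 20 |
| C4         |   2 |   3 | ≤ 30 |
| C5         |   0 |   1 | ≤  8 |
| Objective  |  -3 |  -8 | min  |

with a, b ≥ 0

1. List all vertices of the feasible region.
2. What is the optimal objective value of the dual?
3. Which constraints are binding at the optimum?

1. (0, 0), (6.667, 0), (5, 5), (3.75, 7.5), (3, 8), (0, 8)
2. -73 (by strong duality, equal to the primal optimum)
3. C4, C5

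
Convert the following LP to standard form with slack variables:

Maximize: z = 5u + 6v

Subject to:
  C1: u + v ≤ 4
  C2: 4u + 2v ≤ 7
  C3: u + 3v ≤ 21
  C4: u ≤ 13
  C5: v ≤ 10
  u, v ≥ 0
max z = 5u + 6v

s.t.
  u + v + s1 = 4
  4u + 2v + s2 = 7
  u + 3v + s3 = 21
  u + s4 = 13
  v + s5 = 10
  u, v, s1, s2, s3, s4, s5 ≥ 0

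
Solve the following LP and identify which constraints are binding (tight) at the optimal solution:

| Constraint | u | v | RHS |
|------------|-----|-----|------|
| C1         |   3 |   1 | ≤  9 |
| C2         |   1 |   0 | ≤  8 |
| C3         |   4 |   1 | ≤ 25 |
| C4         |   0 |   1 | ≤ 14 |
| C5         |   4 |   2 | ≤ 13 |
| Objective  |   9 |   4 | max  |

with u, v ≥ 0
Optimal: u = 2.5, v = 1.5
Slack at optimum:
  C1: slack = 0 (binding)
  C2: slack = 5.5
  C3: slack = 13.5
  C4: slack = 12.5
  C5: slack = 0 (binding)
  u ≥ 0: u = 2.5
  v ≥ 0: v = 1.5
Binding constraints: C1, C5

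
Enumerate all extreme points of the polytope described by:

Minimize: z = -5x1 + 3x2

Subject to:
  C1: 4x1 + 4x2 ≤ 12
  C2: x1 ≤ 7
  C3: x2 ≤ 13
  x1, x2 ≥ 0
Each vertex is the intersection of two constraint boundaries that also satisfies all remaining constraints:
  x1 = 0 and x2 = 0 → (0, 0)
  4x1 + 4x2 = 12 and x2 = 0 → (3, 0)
  4x1 + 4x2 = 12 and x1 = 0 → (0, 3)

Vertices: (0, 0), (3, 0), (0, 3)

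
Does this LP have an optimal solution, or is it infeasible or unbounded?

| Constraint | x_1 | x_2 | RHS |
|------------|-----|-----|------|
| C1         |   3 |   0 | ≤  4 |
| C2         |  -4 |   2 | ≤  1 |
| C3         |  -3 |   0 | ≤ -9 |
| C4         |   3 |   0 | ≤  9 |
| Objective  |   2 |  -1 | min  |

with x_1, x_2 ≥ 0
C1 requires 3x_1 ≤ 4, while C3 (-3x_1 ≤ -9) is equivalent to 3x_1 ≥ 9. Together they would need 9 ≤ 3x_1 ≤ 4, which is impossible since 9 > 4. No point satisfies all constraints.

Infeasible — the constraint set is empty.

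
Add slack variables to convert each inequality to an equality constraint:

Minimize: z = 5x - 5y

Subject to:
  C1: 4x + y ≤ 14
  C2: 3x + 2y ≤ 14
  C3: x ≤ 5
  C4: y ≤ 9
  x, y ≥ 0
min z = 5x - 5y

s.t.
  4x + y + s1 = 14
  3x + 2y + s2 = 14
  x + s3 = 5
  y + s4 = 9
  x, y, s1, s2, s3, s4 ≥ 0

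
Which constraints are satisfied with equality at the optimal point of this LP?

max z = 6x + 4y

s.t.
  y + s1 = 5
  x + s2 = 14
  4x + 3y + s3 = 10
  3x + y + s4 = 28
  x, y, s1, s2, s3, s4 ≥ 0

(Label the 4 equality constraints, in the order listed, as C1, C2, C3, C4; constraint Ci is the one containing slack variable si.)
Optimal: x = 2.5, y = 0
Binding: C3, y ≥ 0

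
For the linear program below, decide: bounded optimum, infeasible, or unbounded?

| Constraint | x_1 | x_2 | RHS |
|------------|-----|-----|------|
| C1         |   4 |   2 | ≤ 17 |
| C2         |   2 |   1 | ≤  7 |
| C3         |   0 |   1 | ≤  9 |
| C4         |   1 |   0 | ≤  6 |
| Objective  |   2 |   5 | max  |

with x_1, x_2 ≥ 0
The point (0, 7) satisfies every constraint, so the LP is feasible; the constraints give x_1 ≤ 6 and x_2 ≤ 9, which with x_1, x_2 ≥ 0 keep the feasible region inside a bounded box. A feasible, bounded LP attains a finite optimum at a vertex.

Evaluating z = 2x_1 + 5x_2 at each vertex:
  (0, 0): z = 0
  (3.5, 0): z = 7
  (0, 7): z = 35

The LP has an optimal solution: (0, 7) with z = 35.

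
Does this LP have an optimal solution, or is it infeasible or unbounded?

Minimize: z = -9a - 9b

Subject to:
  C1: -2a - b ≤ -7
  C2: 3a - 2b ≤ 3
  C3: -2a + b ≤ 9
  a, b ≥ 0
Feasible point: (2, 3) satisfies every constraint, so the LP is feasible.
Direction d = (2, 3): for each constraint row a, a·d ≤ 0 —
  (-2)(2) + (-1)(3) = -7 ≤ 0
  (3)(2) + (-2)(3) = 0 ≤ 0
  (-2)(2) + (1)(3) = -1 ≤ 0
and d ≥ 0, so (2, 3) + t·d stays feasible for every t ≥ 0. Along this ray z = -9a - 9b changes by -45 per unit t, so z → −∞.

The LP is unbounded; z can be made arbitrarily small.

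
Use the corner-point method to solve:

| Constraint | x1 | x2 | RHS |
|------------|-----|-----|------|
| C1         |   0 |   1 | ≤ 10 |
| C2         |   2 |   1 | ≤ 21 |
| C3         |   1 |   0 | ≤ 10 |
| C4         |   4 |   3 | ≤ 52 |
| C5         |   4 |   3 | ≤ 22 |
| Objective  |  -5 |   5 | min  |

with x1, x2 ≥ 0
x1 = 5.5, x2 = 0, z = -27.5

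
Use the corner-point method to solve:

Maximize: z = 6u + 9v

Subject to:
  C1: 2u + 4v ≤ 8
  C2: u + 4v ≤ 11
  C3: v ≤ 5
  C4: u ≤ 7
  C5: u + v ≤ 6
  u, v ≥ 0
u = 4, v = 0, z = 24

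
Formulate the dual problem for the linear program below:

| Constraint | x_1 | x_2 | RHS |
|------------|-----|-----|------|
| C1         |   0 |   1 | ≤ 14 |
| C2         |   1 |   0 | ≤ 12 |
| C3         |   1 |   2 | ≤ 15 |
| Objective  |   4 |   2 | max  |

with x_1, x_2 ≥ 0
Minimize: z = 14y1 + 12y2 + 15y3

Subject to:
  C1: -y2 - y3 ≤ -4
  C2: -y1 - 2y3 ≤ -2
  y1, y2, y3 ≥ 0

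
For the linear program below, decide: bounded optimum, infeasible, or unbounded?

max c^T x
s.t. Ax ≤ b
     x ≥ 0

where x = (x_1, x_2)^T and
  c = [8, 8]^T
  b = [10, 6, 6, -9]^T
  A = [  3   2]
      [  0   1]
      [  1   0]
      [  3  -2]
The point (0, 5) satisfies every constraint, so the LP is feasible; the constraints give x_1 ≤ 6 and x_2 ≤ 6, which with x_1, x_2 ≥ 0 keep the feasible region inside a bounded box. A feasible, bounded LP attains a finite optimum at a vertex.

Evaluating z = 8x_1 + 8x_2 at each vertex:
  (0, 4.5): z = 36
  (0.1667, 4.75): z = 39.33
  (0, 5): z = 40

The LP has an optimal solution: (0, 5) with z = 40.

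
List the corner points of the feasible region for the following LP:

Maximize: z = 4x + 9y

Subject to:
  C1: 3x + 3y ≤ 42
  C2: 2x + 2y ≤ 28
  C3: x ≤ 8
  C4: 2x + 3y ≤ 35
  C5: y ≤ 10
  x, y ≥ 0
Each vertex is the intersection of two constraint boundaries that also satisfies all remaining constraints:
  x = 0 and y = 0 → (0, 0)
  x = 8 and y = 0 → (8, 0)
  3x + 3y = 42 and x = 8 → (8, 6)
  3x + 3y = 42 and 2x + 3y = 35 → (7, 7)
  2x + 3y = 35 and y = 10 → (2.5, 10)
  y = 10 and x = 0 → (0, 10)

Vertices: (0, 0), (8, 0), (8, 6), (7, 7), (2.5, 10), (0, 10)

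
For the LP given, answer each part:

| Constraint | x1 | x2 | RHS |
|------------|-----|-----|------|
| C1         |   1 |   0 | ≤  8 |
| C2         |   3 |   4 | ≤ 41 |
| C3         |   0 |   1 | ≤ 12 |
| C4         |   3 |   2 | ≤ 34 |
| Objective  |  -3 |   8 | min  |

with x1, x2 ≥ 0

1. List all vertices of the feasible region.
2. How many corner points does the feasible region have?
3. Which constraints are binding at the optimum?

1. (0, 0), (8, 0), (8, 4.25), (0, 10.25)
2. 4
3. C1, x2 ≥ 0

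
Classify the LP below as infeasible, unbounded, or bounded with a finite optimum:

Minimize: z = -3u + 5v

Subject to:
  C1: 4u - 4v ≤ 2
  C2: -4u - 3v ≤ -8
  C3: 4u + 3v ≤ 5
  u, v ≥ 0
C3 requires 4u + 3v ≤ 5, while C2 (-4u - 3v ≤ -8) is equivalent to 4u + 3v ≥ 8. Together they would need 8 ≤ 4u + 3v ≤ 5, which is impossible since 8 > 5. No point satisfies all constraints.

The feasible region is empty; the LP is infeasible.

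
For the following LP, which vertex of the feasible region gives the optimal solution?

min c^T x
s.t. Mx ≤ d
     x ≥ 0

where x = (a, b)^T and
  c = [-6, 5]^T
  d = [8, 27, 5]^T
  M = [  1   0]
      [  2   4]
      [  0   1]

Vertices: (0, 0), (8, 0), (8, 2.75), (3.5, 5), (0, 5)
(8, 0) with z = -48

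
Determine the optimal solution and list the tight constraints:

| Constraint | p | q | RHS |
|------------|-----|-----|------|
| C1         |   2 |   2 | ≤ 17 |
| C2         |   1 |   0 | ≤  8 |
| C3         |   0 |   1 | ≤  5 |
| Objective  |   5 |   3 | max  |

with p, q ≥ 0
Optimal: p = 8, q = 0.5
Slack at optimum:
  C1: slack = 0 (binding)
  C2: slack = 0 (binding)
  C3: slack = 4.5
  p ≥ 0: p = 8
  q ≥ 0: q = 0.5
Binding constraints: C1, C2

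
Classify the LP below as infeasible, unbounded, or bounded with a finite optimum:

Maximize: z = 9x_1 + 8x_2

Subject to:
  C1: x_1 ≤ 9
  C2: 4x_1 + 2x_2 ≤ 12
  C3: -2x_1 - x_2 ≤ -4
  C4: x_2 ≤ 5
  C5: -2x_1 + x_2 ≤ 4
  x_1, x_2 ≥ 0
The point (0.5, 5) satisfies every constraint, so the LP is feasible; the constraints give x_1 ≤ 9 and x_2 ≤ 5, which with x_1, x_2 ≥ 0 keep the feasible region inside a bounded box. A feasible, bounded LP attains a finite optimum at a vertex.

Feasible with finite optimum z* = 44.5 at (0.5, 5).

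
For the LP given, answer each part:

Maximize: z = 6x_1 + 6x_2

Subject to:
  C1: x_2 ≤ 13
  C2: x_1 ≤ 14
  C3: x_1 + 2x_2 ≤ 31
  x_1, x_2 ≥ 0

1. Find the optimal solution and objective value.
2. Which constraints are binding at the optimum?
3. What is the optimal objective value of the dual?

1. x_1 = 14, x_2 = 8.5, z = 135
2. C2, C3
3. 135 (by strong duality, equal to the primal optimum)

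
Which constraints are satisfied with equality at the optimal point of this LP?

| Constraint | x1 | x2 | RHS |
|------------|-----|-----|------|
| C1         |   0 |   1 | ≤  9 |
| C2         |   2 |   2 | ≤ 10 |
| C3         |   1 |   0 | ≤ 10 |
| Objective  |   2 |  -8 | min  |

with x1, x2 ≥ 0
Optimal: x1 = 0, x2 = 5
Binding: C2, x1 ≥ 0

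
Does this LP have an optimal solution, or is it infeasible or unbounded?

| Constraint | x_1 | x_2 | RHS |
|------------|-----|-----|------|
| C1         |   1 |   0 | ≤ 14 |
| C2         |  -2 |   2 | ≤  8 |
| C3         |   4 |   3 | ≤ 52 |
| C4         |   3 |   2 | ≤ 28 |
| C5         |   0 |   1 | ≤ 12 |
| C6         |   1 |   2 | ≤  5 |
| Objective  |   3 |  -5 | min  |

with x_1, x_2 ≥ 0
The point (0, 2.5) satisfies every constraint, so the LP is feasible; the constraints give x_1 ≤ 14 and x_2 ≤ 12, which with x_1, x_2 ≥ 0 keep the feasible region inside a bounded box. A feasible, bounded LP attains a finite optimum at a vertex.

Evaluating z = 3x_1 - 5x_2 at each vertex:
  (0, 0): z = 0
  (5, 0): z = 15
  (0, 2.5): z = -12.5

The LP has an optimal solution: (0, 2.5) with z = -12.5.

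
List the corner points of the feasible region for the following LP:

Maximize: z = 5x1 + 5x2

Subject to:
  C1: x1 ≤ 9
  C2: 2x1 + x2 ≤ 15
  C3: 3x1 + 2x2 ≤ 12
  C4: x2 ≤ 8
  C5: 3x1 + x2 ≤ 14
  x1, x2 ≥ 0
Each vertex is the intersection of two constraint boundaries that also satisfies all remaining constraints:
  x1 = 0 and x2 = 0 → (0, 0)
  3x1 + 2x2 = 12 and x2 = 0 → (4, 0)
  3x1 + 2x2 = 12 and x1 = 0 → (0, 6)

Vertices: (0, 0), (4, 0), (0, 6)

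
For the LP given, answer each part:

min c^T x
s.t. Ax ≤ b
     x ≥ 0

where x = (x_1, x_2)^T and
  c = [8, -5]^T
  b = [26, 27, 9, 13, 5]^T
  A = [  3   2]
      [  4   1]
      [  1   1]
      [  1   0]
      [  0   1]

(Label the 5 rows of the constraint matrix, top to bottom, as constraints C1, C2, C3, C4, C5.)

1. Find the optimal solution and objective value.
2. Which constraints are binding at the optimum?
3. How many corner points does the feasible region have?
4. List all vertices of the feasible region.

1. x_1 = 0, x_2 = 5, z = -25
2. C5, x_1 ≥ 0
3. 5
4. (0, 0), (6.75, 0), (6, 3), (4, 5), (0, 5)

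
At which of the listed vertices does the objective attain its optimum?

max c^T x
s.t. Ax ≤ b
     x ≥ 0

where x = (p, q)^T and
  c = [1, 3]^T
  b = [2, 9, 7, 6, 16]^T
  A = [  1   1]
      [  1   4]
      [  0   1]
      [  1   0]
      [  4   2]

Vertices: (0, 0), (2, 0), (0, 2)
Evaluating z = p + 3q at each vertex:
  (0, 0): z = 0
  (2, 0): z = 2
  (0, 2): z = 6

The largest value is z = 6, attained at (0, 2).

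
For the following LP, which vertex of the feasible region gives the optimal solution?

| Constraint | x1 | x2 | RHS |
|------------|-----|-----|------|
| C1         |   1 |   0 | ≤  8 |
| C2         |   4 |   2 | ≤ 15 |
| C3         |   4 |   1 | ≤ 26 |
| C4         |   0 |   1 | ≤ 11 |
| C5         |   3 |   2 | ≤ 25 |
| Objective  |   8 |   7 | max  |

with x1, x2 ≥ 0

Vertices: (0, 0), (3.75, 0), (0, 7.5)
(0, 7.5) with z = 52.5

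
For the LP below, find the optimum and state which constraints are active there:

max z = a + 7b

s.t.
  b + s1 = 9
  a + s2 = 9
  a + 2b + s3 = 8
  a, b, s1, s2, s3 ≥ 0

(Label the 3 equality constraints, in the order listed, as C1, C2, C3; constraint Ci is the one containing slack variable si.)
Optimal: a = 0, b = 4
Binding: C3, a ≥ 0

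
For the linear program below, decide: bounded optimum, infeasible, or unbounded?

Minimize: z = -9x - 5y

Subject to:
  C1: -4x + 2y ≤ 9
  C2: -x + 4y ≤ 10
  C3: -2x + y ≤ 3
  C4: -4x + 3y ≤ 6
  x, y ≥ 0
Feasible point: (0, 0) satisfies every constraint, so the LP is feasible.
Direction d = (1, 0): for each constraint row a, a·d ≤ 0 —
  (-4)(1) + (2)(0) = -4 ≤ 0
  (-1)(1) + (4)(0) = -1 ≤ 0
  (-2)(1) + (1)(0) = -2 ≤ 0
  (-4)(1) + (3)(0) = -4 ≤ 0
and d ≥ 0, so (0, 0) + t·d stays feasible for every t ≥ 0. Along this ray z = -9x - 5y changes by -9 per unit t, so z → −∞.

The LP is unbounded; z can be made arbitrarily small.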